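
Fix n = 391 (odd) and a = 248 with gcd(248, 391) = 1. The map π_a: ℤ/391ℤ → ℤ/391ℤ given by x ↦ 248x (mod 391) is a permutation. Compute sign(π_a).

-1

Start at x=18: 18 → 163 → 151 → 303 → 72 → 261 → 213 → … (one orbit).
Cycle lengths of π_248 on ℤ/391ℤ: [176, 176, 16, 11, 11, 1]; 6 cycles in total.
Σ(ℓ_i−1) = 391−6 = 385; sign = (−1)^385 = -1.
(248|391)_J = -1 (Zolotarev's lemma cross-check).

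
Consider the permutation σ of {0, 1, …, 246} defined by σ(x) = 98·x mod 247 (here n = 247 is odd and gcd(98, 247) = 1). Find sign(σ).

Start at x=220: 220 → 71 → 42 → 164 → 17 → 184 → 1 → … (one orbit).
9 cycles of lengths [36, 36, 36, 36, 36, 36, 18, 12, 1].
sign(π) = (−1)^{n − #cycles} = (−1)^{247−9} = (−1)^238 = +1.
Via Zolotarev, sign(π_{98}) = (98|247) = +1.

+1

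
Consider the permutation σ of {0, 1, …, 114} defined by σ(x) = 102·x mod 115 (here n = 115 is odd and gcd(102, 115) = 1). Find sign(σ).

Trace 81: π^k(81) = [81, 97, 4, 63, 101, 67, 49] for k=0..6.
Cycle type of π: 44×2 + 22 + 4 + 1; total 5 cycles.
With 5 cycles on 115 points, sign = (−1)^{115−5} = +1.

+1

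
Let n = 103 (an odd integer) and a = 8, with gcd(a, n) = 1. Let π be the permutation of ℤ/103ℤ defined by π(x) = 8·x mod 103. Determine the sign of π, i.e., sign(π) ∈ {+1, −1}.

Orbit of 8 under x↦8x: [8, 64, 100, 79, 14, 9, 72]… (length divides ord_103(8)).
7 cycles of lengths [17, 17, 17, 17, 17, 17, 1].
n − c = 103 − 7 = 96; sign = (−1)^96 = +1.
The Jacobi symbol (8|103) = +1 (Zolotarev) agrees.

+1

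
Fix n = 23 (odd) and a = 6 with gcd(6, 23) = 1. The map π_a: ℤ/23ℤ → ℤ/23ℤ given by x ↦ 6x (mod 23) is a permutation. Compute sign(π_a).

+1

Orbit of 4 under x↦6x: [4, 1, 6, 13, 9, 8, 2]… (length divides ord_23(6)).
3 cycles of lengths [11, 11, 1].
3 cycles on 23: each ℓ→(−1)^(ℓ−1), product (−1)^20 = +1.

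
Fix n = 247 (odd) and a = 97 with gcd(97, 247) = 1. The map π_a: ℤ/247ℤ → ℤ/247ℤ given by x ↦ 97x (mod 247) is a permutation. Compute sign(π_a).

Trace 42: π^k(42) = [42, 122, 225, 89, 235, 71, 218] for k=0..6.
The orbit structure of x ↦ 97x mod 247: 9 orbits of sizes [36, 36, 36, 36, 36, 36, 18, 12, 1].
sign(π) = (−1)^{n − #cycles} = (−1)^{247−9} = (−1)^238 = +1.

+1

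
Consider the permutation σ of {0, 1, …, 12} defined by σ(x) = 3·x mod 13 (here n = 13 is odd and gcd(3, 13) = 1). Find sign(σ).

Trace 9: π^k(9) = [9, 1, 3] for k=0..2.
Cycle type of π: 3×4 + 1; total 5 cycles.
With 5 cycles on 13 points, sign = (−1)^{13−5} = +1.
Check: (3/13) = +1 by Zolotarev.

+1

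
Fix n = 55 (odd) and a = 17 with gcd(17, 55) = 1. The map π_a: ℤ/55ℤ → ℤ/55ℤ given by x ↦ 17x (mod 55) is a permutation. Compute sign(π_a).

+1

Trace 34: π^k(34) = [34, 28, 36, 7, 9, 43, 16] for k=0..6.
π_17 has 5 disjoint cycles with lengths [20, 20, 10, 4, 1] on {0,…,54}.
n − c = 55 − 5 = 50; sign = (−1)^50 = +1.
Via Zolotarev, sign(π_{17}) = (17|55) = +1.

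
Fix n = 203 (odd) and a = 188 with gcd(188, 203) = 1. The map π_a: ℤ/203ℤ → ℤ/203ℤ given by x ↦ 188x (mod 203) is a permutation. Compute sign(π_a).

Start at x=190: 190 → 195 → 120 → 27 → 1 → 188 → 22 → … (one orbit).
The orbit structure of x ↦ 188x mod 203: 11 orbits of sizes [28, 28, 28, 28, 28, 28, 28, 2, 2, 2, 1].
Σ(ℓ_i−1) = 203−11 = 192; sign = (−1)^192 = +1.

+1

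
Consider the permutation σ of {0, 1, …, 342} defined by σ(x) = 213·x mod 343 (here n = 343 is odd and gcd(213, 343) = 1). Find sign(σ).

-1

Trace 10: π^k(10) = [10, 72, 244, 179, 54, 183, 220] for k=0..6.
Cycle lengths of π_213 on ℤ/343ℤ: [294, 42, 6, 1]; 4 cycles in total.
Σ(ℓ_i−1) = 343−4 = 339; sign = (−1)^339 = -1.
The Jacobi symbol (213|343) = -1 (Zolotarev) agrees.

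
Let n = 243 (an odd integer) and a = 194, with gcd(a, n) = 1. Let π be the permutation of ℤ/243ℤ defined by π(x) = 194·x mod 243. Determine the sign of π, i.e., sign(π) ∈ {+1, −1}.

-1

Start at x=187: 187 → 71 → 166 → 128 → 46 → 176 → 124 → … (one orbit).
6 cycles of lengths [162, 54, 18, 6, 2, 1].
243 − 6 = 237 transpositions; sign(π) = (−1)^237 = -1.
Zolotarev: (194|243) = -1, matching the cycle-count sign.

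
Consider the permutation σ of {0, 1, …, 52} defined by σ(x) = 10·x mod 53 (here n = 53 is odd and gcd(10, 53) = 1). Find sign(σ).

Orbit of 36 under x↦10x: [36, 42, 49, 13, 24, 28, 15]… (length divides ord_53(10)).
Cycle type of π: 13×4 + 1; total 5 cycles.
With 5 cycles on 53 points, sign = (−1)^{53−5} = +1.
Via Zolotarev, sign(π_{10}) = (10|53) = +1.

+1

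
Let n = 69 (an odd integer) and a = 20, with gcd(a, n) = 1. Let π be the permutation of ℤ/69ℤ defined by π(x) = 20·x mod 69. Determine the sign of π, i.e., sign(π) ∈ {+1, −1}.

Trace 13: π^k(13) = [13, 53, 25, 17, 64, 38, 1] for k=0..6.
5 cycles of lengths [22, 22, 22, 2, 1].
With 5 cycles on 69 points, sign = (−1)^{69−5} = +1.
Via Zolotarev, sign(π_{20}) = (20|69) = +1.

+1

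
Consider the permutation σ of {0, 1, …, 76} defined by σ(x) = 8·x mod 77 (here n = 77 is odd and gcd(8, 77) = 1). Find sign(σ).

-1

Start at x=64: 64 → 50 → 15 → 43 → 36 → 57 → 71 → … (one orbit).
π_8 has 14 disjoint cycles with lengths [10, 10, 10, 10, 10, 10, 10, 1, 1, 1, 1, 1, 1, 1] on {0,…,76}.
Σ(ℓ_i−1) = 77−14 = 63; sign = (−1)^63 = -1.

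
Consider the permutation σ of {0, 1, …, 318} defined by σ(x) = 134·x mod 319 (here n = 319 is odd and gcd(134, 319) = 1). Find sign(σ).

Orbit of 84 under x↦134x: [84, 91, 72, 78, 244, 158, 118]… (length divides ord_319(134)).
Cycle type of π: 140×2 + 28 + 10 + 1; total 5 cycles.
sign(π) = (−1)^{n − #cycles} = (−1)^{319−5} = (−1)^314 = +1.

+1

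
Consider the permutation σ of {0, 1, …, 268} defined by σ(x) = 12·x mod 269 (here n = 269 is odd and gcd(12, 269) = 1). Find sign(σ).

-1

Trace 3: π^k(3) = [3, 36, 163, 73, 69, 21, 252] for k=0..6.
Cycle lengths of π_12 on ℤ/269ℤ: [268, 1]; 2 cycles in total.
2 cycles on 269: each ℓ→(−1)^(ℓ−1), product (−1)^267 = -1.
Zolotarev: (12|269) = -1, matching the cycle-count sign.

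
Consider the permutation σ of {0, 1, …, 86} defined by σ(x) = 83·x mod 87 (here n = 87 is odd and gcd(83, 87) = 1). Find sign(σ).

Trace 1: π^k(1) = [1, 83, 16, 23, 82, 20, 7] for k=0..6.
Cycle type of π: 14×4 + 7×4 + 2 + 1; total 10 cycles.
With 10 cycles on 87 points, sign = (−1)^{87−10} = -1.
Zolotarev: (83|87) = -1, matching the cycle-count sign.

-1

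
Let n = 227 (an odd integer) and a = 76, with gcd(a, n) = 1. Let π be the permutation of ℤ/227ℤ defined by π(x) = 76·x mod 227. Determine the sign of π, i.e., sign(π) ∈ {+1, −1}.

Start at x=120: 120 → 40 → 89 → 181 → 136 → 121 → 116 → … (one orbit).
The orbit structure of x ↦ 76x mod 227: 3 orbits of sizes [113, 113, 1].
With 3 cycles on 227 points, sign = (−1)^{227−3} = +1.
Check: (76/227) = +1 by Zolotarev.

+1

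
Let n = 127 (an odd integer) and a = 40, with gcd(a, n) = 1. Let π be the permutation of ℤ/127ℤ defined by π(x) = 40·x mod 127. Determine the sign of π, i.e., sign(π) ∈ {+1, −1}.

Start at x=38: 38 → 123 → 94 → 77 → 32 → 10 → 19 → … (one orbit).
Cycle lengths of π_40 on ℤ/127ℤ: [42, 42, 42, 1]; 4 cycles in total.
Σ(ℓ_i−1) = 127−4 = 123; sign = (−1)^123 = -1.
Via Zolotarev, sign(π_{40}) = (40|127) = -1.

-1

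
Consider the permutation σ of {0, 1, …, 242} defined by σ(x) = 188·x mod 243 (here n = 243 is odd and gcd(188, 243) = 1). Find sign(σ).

Orbit of 217 under x↦188x: [217, 215, 82, 107, 190, 242, 55]… (length divides ord_243(188)).
π_188 has 32 disjoint cycles with lengths [18, 18, 18, 18, 18, 18, 18, 18, 18, 6, 6, 6, 6, 6, 6, 6, 6, 6, 2, 2, 2, 2, 2, 2, 2, 2, 2, 2, 2, 2, 2, 1] on {0,…,242}.
n − c = 243 − 32 = 211; sign = (−1)^211 = -1.

-1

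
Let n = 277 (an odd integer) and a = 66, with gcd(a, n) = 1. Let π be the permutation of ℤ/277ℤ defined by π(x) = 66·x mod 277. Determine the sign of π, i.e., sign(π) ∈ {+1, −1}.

Orbit of 27 under x↦66x: [27, 120, 164, 21, 1, 66, 201]… (length divides ord_277(66)).
The orbit structure of x ↦ 66x mod 277: 7 orbits of sizes [46, 46, 46, 46, 46, 46, 1].
With 7 cycles on 277 points, sign = (−1)^{277−7} = +1.
(66|277)_J = +1 (Zolotarev's lemma cross-check).

+1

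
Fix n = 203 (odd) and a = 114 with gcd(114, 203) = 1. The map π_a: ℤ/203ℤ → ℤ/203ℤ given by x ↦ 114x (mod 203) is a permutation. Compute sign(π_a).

Trace 92: π^k(92) = [92, 135, 165, 134, 51, 130, 1] for k=0..6.
The orbit structure of x ↦ 114x mod 203: 6 orbits of sizes [84, 84, 28, 3, 3, 1].
n − c = 203 − 6 = 197; sign = (−1)^197 = -1.

-1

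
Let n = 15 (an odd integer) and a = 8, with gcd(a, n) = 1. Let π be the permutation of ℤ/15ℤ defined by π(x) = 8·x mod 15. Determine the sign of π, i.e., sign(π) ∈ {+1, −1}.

+1

Start at x=1: 1 → 8 → 4 → 2 → 1 (one orbit).
Cycle lengths of π_8 on ℤ/15ℤ: [4, 4, 4, 2, 1]; 5 cycles in total.
n − c = 15 − 5 = 10; sign = (−1)^10 = +1.
Check: (8/15) = +1 by Zolotarev.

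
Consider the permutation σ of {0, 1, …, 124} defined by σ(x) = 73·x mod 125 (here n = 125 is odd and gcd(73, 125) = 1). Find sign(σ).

Start at x=96: 96 → 8 → 84 → 7 → 11 → 53 → 119 → … (one orbit).
The orbit structure of x ↦ 73x mod 125: 4 orbits of sizes [100, 20, 4, 1].
4 cycles on 125: each ℓ→(−1)^(ℓ−1), product (−1)^121 = -1.
Zolotarev: (73|125) = -1, matching the cycle-count sign.

-1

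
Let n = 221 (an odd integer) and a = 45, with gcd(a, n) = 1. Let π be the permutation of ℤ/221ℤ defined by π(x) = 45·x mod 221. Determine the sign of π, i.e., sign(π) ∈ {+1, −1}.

+1

Orbit of 197 under x↦45x: [197, 25, 20, 16, 57, 134, 63]… (length divides ord_221(45)).
Cycle lengths of π_45 on ℤ/221ℤ: [48, 48, 48, 48, 16, 12, 1]; 7 cycles in total.
With 7 cycles on 221 points, sign = (−1)^{221−7} = +1.
The Jacobi symbol (45|221) = +1 (Zolotarev) agrees.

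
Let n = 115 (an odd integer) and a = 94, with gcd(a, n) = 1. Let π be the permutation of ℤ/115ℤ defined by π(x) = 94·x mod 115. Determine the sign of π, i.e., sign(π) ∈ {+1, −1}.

+1

Trace 64: π^k(64) = [64, 36, 49, 6, 104, 1, 94] for k=0..6.
Cycle lengths of π_94 on ℤ/115ℤ: [22, 22, 22, 22, 11, 11, 2, 2, 1]; 9 cycles in total.
n − c = 115 − 9 = 106; sign = (−1)^106 = +1.
Zolotarev: (94|115) = +1, matching the cycle-count sign.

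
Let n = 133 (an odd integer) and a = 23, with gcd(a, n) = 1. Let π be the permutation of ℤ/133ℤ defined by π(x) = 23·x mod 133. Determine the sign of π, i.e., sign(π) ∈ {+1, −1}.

+1

Start at x=9: 9 → 74 → 106 → 44 → 81 → 1 → 23 → … (one orbit).
The orbit structure of x ↦ 23x mod 133: 17 orbits of sizes [9, 9, 9, 9, 9, 9, 9, 9, 9, 9, 9, 9, 9, 9, 3, 3, 1].
n − c = 133 − 17 = 116; sign = (−1)^116 = +1.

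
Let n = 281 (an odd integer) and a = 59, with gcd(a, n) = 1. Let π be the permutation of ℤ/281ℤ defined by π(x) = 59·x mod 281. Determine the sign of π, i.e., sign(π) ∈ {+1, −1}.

Start at x=181: 181 → 1 → 59 → 109 → 249 → 79 → 165 → 181 (one orbit).
π_59 has 41 disjoint cycles with lengths [7, 7, 7, 7, 7, 7, 7, 7, 7, 7, 7, 7, 7, 7, 7, 7, 7, 7, 7, 7, 7, 7, 7, 7, 7, 7, 7, 7, 7, 7, 7, 7, 7, 7, 7, 7, 7, 7, 7, 7, 1] on {0,…,280}.
Σ(ℓ_i−1) = 281−41 = 240; sign = (−1)^240 = +1.

+1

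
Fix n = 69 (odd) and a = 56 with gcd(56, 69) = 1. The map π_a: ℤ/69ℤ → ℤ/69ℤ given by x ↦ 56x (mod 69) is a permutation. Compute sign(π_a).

Trace 11: π^k(11) = [11, 64, 65, 52, 14, 25, 20] for k=0..6.
Cycle lengths of π_56 on ℤ/69ℤ: [22, 22, 22, 2, 1]; 5 cycles in total.
With 5 cycles on 69 points, sign = (−1)^{69−5} = +1.
The Jacobi symbol (56|69) = +1 (Zolotarev) agrees.

+1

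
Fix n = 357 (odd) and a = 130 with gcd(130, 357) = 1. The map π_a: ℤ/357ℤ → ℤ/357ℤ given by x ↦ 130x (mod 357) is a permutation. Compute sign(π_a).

-1

Trace 142: π^k(142) = [142, 253, 46, 268, 211, 298, 184] for k=0..6.
Cycle lengths of π_130 on ℤ/357ℤ: [48, 48, 48, 48, 48, 48, 16, 16, 16, 3, 3, 3, 3, 3, 3, 1, 1, 1]; 18 cycles in total.
sign(π) = (−1)^{n − #cycles} = (−1)^{357−18} = (−1)^339 = -1.
The Jacobi symbol (130|357) = -1 (Zolotarev) agrees.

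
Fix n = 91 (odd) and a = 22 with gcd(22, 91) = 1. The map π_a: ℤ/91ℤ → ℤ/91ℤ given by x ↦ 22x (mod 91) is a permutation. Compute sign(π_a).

Trace 22: π^k(22) = [22, 29, 1] for k=0..2.
The orbit structure of x ↦ 22x mod 91: 35 orbits of sizes [3, 3, 3, 3, 3, 3, 3, 3, 3, 3, 3, 3, 3, 3, 3, 3, 3, 3, 3, 3, 3, 3, 3, 3, 3, 3, 3, 3, 1, 1, 1, 1, 1, 1, 1].
91 − 35 = 56 transpositions; sign(π) = (−1)^56 = +1.
Zolotarev: (22|91) = +1, matching the cycle-count sign.

+1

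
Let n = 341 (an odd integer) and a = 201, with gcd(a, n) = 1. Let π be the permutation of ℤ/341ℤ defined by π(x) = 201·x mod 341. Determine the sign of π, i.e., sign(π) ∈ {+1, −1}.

Orbit of 1 under x↦201x: [1, 201, 163, 27, 312, 309, 47]… (length divides ord_341(201)).
Cycle type of π: 10×33 + 5×2 + 1; total 36 cycles.
36 cycles on 341: each ℓ→(−1)^(ℓ−1), product (−1)^305 = -1.

-1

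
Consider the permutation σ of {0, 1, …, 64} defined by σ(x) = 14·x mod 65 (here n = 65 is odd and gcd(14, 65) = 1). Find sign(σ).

Trace 14: π^k(14) = [14, 1] for k=0..1.
Decompose π into cycles: lengths [2, 2, 2, 2, 2, 2, 2, 2, 2, 2, 2, 2, 2, 2, 2, 2, 2, 2, 2, 2, 2, 2, 2, 2, 2, 2, 1, 1, 1, 1, 1, 1, 1, 1, 1, 1, 1, 1, 1] (39 cycles, including the fixed point 0).
39 cycles on 65: each ℓ→(−1)^(ℓ−1), product (−1)^26 = +1.

+1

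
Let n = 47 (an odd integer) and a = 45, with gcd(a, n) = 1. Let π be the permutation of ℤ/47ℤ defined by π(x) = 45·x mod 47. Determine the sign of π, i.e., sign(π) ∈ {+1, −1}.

Orbit of 16 under x↦45x: [16, 15, 17, 13, 21, 5, 37]… (length divides ord_47(45)).
Decompose π into cycles: lengths [46, 1] (2 cycles, including the fixed point 0).
47 − 2 = 45 transpositions; sign(π) = (−1)^45 = -1.
Check: (45/47) = -1 by Zolotarev.

-1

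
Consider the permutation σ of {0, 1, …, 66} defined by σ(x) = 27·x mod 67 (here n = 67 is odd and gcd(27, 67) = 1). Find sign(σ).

-1

Trace 42: π^k(42) = [42, 62, 66, 40, 8, 15, 3] for k=0..6.
Cycle type of π: 22×3 + 1; total 4 cycles.
67 − 4 = 63 transpositions; sign(π) = (−1)^63 = -1.
Via Zolotarev, sign(π_{27}) = (27|67) = -1.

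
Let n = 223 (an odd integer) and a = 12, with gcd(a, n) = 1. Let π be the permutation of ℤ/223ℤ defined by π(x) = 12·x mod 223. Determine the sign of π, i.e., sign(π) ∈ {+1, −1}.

-1

Trace 115: π^k(115) = [115, 42, 58, 27, 101, 97, 49] for k=0..6.
Cycle lengths of π_12 on ℤ/223ℤ: [222, 1]; 2 cycles in total.
With 2 cycles on 223 points, sign = (−1)^{223−2} = -1.
Check: (12/223) = -1 by Zolotarev.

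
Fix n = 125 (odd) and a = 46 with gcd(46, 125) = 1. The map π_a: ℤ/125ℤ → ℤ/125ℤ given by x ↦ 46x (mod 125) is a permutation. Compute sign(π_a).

Orbit of 36 under x↦46x: [36, 31, 51, 96, 41, 11, 6]… (length divides ord_125(46)).
The orbit structure of x ↦ 46x mod 125: 13 orbits of sizes [25, 25, 25, 25, 5, 5, 5, 5, 1, 1, 1, 1, 1].
Σ(ℓ_i−1) = 125−13 = 112; sign = (−1)^112 = +1.

+1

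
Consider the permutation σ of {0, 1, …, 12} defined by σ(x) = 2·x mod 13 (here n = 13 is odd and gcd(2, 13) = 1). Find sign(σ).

Orbit of 9 under x↦2x: [9, 5, 10, 7, 1, 2, 4]… (length divides ord_13(2)).
Decompose π into cycles: lengths [12, 1] (2 cycles, including the fixed point 0).
Σ(ℓ_i−1) = 13−2 = 11; sign = (−1)^11 = -1.
Zolotarev: (2|13) = -1, matching the cycle-count sign.

-1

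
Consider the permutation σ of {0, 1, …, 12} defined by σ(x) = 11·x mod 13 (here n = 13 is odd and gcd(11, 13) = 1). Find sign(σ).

-1

Start at x=11: 11 → 4 → 5 → 3 → 7 → 12 → 2 → … (one orbit).
The orbit structure of x ↦ 11x mod 13: 2 orbits of sizes [12, 1].
2 cycles on 13: each ℓ→(−1)^(ℓ−1), product (−1)^11 = -1.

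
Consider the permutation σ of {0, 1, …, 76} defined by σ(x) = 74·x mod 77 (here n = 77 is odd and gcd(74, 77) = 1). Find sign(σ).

-1

Trace 60: π^k(60) = [60, 51, 1, 74, 9, 50, 4] for k=0..6.
6 cycles of lengths [30, 30, 10, 3, 3, 1].
6 cycles on 77: each ℓ→(−1)^(ℓ−1), product (−1)^71 = -1.
(74|77)_J = -1 (Zolotarev's lemma cross-check).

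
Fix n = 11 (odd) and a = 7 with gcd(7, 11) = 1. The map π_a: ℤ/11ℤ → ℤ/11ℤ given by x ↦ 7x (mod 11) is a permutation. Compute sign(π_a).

Start at x=4: 4 → 6 → 9 → 8 → 1 → 7 → 5 → … (one orbit).
Decompose π into cycles: lengths [10, 1] (2 cycles, including the fixed point 0).
n − c = 11 − 2 = 9; sign = (−1)^9 = -1.

-1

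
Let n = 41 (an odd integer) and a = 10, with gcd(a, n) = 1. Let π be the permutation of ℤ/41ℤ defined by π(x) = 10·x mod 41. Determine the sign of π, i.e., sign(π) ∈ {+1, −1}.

+1

Trace 10: π^k(10) = [10, 18, 16, 37, 1] for k=0..4.
9 cycles of lengths [5, 5, 5, 5, 5, 5, 5, 5, 1].
Σ(ℓ_i−1) = 41−9 = 32; sign = (−1)^32 = +1.
Via Zolotarev, sign(π_{10}) = (10|41) = +1.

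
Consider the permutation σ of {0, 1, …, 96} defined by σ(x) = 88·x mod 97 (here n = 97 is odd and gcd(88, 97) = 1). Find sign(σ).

+1

Orbit of 73 under x↦88x: [73, 22, 93, 36, 64, 6, 43]… (length divides ord_97(88)).
Cycle type of π: 24×4 + 1; total 5 cycles.
97 − 5 = 92 transpositions; sign(π) = (−1)^92 = +1.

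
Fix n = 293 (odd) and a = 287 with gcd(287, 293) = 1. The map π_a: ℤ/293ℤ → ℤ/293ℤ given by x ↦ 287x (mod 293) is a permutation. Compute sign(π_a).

+1

Trace 77: π^k(77) = [77, 124, 135, 69, 172, 140, 39] for k=0..6.
Cycle type of π: 73×4 + 1; total 5 cycles.
5 cycles on 293: each ℓ→(−1)^(ℓ−1), product (−1)^288 = +1.
The Jacobi symbol (287|293) = +1 (Zolotarev) agrees.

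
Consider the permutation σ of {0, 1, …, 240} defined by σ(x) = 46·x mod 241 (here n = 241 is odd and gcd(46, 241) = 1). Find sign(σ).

Orbit of 113 under x↦46x: [113, 137, 36, 210, 20, 197, 145]… (length divides ord_241(46)).
π_46 has 2 disjoint cycles with lengths [240, 1] on {0,…,240}.
n − c = 241 − 2 = 239; sign = (−1)^239 = -1.

-1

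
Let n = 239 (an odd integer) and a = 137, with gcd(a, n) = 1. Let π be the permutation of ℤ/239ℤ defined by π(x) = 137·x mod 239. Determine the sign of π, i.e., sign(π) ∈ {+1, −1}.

Orbit of 17 under x↦137x: [17, 178, 8, 140, 60, 94, 211]… (length divides ord_239(137)).
π_137 has 2 disjoint cycles with lengths [238, 1] on {0,…,238}.
239 − 2 = 237 transpositions; sign(π) = (−1)^237 = -1.
Zolotarev: (137|239) = -1, matching the cycle-count sign.

-1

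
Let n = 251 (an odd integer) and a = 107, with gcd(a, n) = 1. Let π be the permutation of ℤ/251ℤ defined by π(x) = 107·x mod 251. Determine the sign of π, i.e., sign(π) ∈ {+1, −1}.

Trace 227: π^k(227) = [227, 193, 69, 104, 84, 203, 135] for k=0..6.
2 cycles of lengths [250, 1].
n − c = 251 − 2 = 249; sign = (−1)^249 = -1.

-1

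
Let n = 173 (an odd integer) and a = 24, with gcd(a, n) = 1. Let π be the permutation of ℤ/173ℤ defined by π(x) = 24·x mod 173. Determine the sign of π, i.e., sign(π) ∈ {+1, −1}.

+1

Start at x=90: 90 → 84 → 113 → 117 → 40 → 95 → 31 → … (one orbit).
Cycle lengths of π_24 on ℤ/173ℤ: [86, 86, 1]; 3 cycles in total.
n − c = 173 − 3 = 170; sign = (−1)^170 = +1.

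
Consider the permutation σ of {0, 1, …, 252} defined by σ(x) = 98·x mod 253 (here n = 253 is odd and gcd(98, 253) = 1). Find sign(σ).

-1

Orbit of 210 under x↦98x: [210, 87, 177, 142, 1, 98, 243]… (length divides ord_253(98)).
π_98 has 18 disjoint cycles with lengths [22, 22, 22, 22, 22, 22, 22, 22, 22, 22, 11, 11, 2, 2, 2, 2, 2, 1] on {0,…,252}.
With 18 cycles on 253 points, sign = (−1)^{253−18} = -1.
(98|253)_J = -1 (Zolotarev's lemma cross-check).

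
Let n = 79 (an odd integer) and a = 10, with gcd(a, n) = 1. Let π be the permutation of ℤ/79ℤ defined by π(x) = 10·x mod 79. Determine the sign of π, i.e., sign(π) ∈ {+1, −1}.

+1

Trace 22: π^k(22) = [22, 62, 67, 38, 64, 8, 1] for k=0..6.
π_10 has 7 disjoint cycles with lengths [13, 13, 13, 13, 13, 13, 1] on {0,…,78}.
Σ(ℓ_i−1) = 79−7 = 72; sign = (−1)^72 = +1.
Zolotarev: (10|79) = +1, matching the cycle-count sign.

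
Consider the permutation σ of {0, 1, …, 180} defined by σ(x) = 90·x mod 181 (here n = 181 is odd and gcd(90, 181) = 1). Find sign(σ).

Start at x=86: 86 → 138 → 112 → 125 → 28 → 167 → 7 → … (one orbit).
Cycle type of π: 180 + 1; total 2 cycles.
2 cycles on 181: each ℓ→(−1)^(ℓ−1), product (−1)^179 = -1.
Check: (90/181) = -1 by Zolotarev.

-1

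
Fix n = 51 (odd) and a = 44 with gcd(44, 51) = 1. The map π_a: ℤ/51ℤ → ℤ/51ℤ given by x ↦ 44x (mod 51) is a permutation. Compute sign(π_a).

+1

Start at x=19: 19 → 20 → 13 → 11 → 25 → 29 → 1 → … (one orbit).
Decompose π into cycles: lengths [16, 16, 16, 2, 1] (5 cycles, including the fixed point 0).
Σ(ℓ_i−1) = 51−5 = 46; sign = (−1)^46 = +1.
Via Zolotarev, sign(π_{44}) = (44|51) = +1.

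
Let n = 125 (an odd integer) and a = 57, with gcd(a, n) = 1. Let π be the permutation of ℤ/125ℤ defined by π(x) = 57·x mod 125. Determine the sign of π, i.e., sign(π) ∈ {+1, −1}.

Start at x=68: 68 → 1 → 57 → 124 → 68 (one orbit).
Cycle lengths of π_57 on ℤ/125ℤ: [4, 4, 4, 4, 4, 4, 4, 4, 4, 4, 4, 4, 4, 4, 4, 4, 4, 4, 4, 4, 4, 4, 4, 4, 4, 4, 4, 4, 4, 4, 4, 1]; 32 cycles in total.
sign(π) = (−1)^{n − #cycles} = (−1)^{125−32} = (−1)^93 = -1.
Zolotarev: (57|125) = -1, matching the cycle-count sign.

-1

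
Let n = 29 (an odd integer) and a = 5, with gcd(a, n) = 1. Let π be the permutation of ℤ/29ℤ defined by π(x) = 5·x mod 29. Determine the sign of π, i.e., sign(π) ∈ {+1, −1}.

Trace 6: π^k(6) = [6, 1, 5, 25, 9, 16, 22] for k=0..6.
Cycle lengths of π_5 on ℤ/29ℤ: [14, 14, 1]; 3 cycles in total.
3 cycles on 29: each ℓ→(−1)^(ℓ−1), product (−1)^26 = +1.

+1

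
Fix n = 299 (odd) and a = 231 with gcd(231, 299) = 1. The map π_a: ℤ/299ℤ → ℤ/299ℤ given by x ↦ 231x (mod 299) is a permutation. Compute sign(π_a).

Orbit of 116 under x↦231x: [116, 185, 277, 1, 231, 139]… (length divides ord_299(231)).
π_231 has 69 disjoint cycles with lengths [6, 6, 6, 6, 6, 6, 6, 6, 6, 6, 6, 6, 6, 6, 6, 6, 6, 6, 6, 6, 6, 6, 6, 6, 6, 6, 6, 6, 6, 6, 6, 6, 6, 6, 6, 6, 6, 6, 6, 6, 6, 6, 6, 6, 6, 6, 1, 1, 1, 1, 1, 1, 1, 1, 1, 1, 1, 1, 1, 1, 1, 1, 1, 1, 1, 1, 1, 1, 1] on {0,…,298}.
With 69 cycles on 299 points, sign = (−1)^{299−69} = +1.

+1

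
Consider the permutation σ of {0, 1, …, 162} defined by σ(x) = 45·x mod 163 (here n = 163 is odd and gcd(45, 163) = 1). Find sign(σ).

-1

Start at x=134: 134 → 162 → 118 → 94 → 155 → 129 → 100 → … (one orbit).
Cycle type of π: 162 + 1; total 2 cycles.
Σ(ℓ_i−1) = 163−2 = 161; sign = (−1)^161 = -1.
The Jacobi symbol (45|163) = -1 (Zolotarev) agrees.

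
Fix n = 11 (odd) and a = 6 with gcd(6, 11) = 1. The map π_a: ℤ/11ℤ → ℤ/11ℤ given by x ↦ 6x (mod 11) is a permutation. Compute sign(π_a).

-1

Trace 4: π^k(4) = [4, 2, 1, 6, 3, 7, 9] for k=0..6.
Cycle lengths of π_6 on ℤ/11ℤ: [10, 1]; 2 cycles in total.
n − c = 11 − 2 = 9; sign = (−1)^9 = -1.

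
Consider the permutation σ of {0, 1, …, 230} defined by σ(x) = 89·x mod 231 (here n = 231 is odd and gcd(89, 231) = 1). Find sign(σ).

Orbit of 188 under x↦89x: [188, 100, 122, 1, 89, 67]… (length divides ord_231(89)).
55 cycles of lengths [6, 6, 6, 6, 6, 6, 6, 6, 6, 6, 6, 6, 6, 6, 6, 6, 6, 6, 6, 6, 6, 6, 6, 6, 6, 6, 6, 6, 6, 6, 6, 6, 6, 2, 2, 2, 2, 2, 2, 2, 2, 2, 2, 2, 1, 1, 1, 1, 1, 1, 1, 1, 1, 1, 1].
sign(π) = (−1)^{n − #cycles} = (−1)^{231−55} = (−1)^176 = +1.

+1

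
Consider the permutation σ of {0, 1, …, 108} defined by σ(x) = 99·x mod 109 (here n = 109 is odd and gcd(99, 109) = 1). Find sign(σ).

-1

Orbit of 36 under x↦99x: [36, 76, 3, 79, 82, 52, 25]… (length divides ord_109(99)).
Cycle lengths of π_99 on ℤ/109ℤ: [108, 1]; 2 cycles in total.
With 2 cycles on 109 points, sign = (−1)^{109−2} = -1.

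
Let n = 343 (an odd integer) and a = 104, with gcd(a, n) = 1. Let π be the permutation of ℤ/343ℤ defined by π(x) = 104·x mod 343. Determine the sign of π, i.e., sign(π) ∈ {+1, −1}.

-1

Start at x=134: 134 → 216 → 169 → 83 → 57 → 97 → 141 → … (one orbit).
The orbit structure of x ↦ 104x mod 343: 10 orbits of sizes [98, 98, 98, 14, 14, 14, 2, 2, 2, 1].
343 − 10 = 333 transpositions; sign(π) = (−1)^333 = -1.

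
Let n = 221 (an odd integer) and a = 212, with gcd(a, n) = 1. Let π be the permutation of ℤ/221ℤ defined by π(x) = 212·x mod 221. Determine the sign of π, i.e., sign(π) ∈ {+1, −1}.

Orbit of 25 under x↦212x: [25, 217, 36, 118, 43, 55, 168]… (length divides ord_221(212)).
Decompose π into cycles: lengths [24, 24, 24, 24, 24, 24, 24, 24, 8, 8, 6, 6, 1] (13 cycles, including the fixed point 0).
n − c = 221 − 13 = 208; sign = (−1)^208 = +1.
Check: (212/221) = +1 by Zolotarev.

+1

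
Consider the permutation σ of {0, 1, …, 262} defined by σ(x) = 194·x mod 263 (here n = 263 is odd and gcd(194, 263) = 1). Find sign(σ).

-1

Trace 92: π^k(92) = [92, 227, 117, 80, 3, 56, 81] for k=0..6.
The orbit structure of x ↦ 194x mod 263: 2 orbits of sizes [262, 1].
n − c = 263 − 2 = 261; sign = (−1)^261 = -1.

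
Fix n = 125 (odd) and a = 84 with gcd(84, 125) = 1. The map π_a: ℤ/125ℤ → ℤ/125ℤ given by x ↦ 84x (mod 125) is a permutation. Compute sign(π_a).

+1

Start at x=91: 91 → 19 → 96 → 64 → 1 → 84 → 56 → … (one orbit).
Decompose π into cycles: lengths [50, 50, 10, 10, 2, 2, 1] (7 cycles, including the fixed point 0).
7 cycles on 125: each ℓ→(−1)^(ℓ−1), product (−1)^118 = +1.
Via Zolotarev, sign(π_{84}) = (84|125) = +1.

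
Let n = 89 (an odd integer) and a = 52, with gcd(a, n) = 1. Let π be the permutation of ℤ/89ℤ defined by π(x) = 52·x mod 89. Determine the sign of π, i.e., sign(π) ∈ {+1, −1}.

Trace 37: π^k(37) = [37, 55, 12, 1, 52, 34, 77] for k=0..6.
Cycle type of π: 8×11 + 1; total 12 cycles.
12 cycles on 89: each ℓ→(−1)^(ℓ−1), product (−1)^77 = -1.

-1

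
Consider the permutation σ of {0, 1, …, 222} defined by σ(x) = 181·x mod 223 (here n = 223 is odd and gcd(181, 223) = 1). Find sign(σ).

Orbit of 200 under x↦181x: [200, 74, 14, 81, 166, 164, 25]… (length divides ord_223(181)).
Cycle lengths of π_181 on ℤ/223ℤ: [111, 111, 1]; 3 cycles in total.
n − c = 223 − 3 = 220; sign = (−1)^220 = +1.
(181|223)_J = +1 (Zolotarev's lemma cross-check).

+1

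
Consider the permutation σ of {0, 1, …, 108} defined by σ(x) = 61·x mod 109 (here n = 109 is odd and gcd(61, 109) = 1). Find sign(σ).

+1

Start at x=4: 4 → 26 → 60 → 63 → 28 → 73 → 93 → … (one orbit).
3 cycles of lengths [54, 54, 1].
3 cycles on 109: each ℓ→(−1)^(ℓ−1), product (−1)^106 = +1.
Zolotarev: (61|109) = +1, matching the cycle-count sign.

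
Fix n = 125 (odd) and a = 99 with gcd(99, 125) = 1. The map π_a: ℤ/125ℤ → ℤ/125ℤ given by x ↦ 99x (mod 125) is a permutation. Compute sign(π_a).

+1

Trace 26: π^k(26) = [26, 74, 76, 24, 1, 99, 51] for k=0..6.
Cycle lengths of π_99 on ℤ/125ℤ: [10, 10, 10, 10, 10, 10, 10, 10, 10, 10, 2, 2, 2, 2, 2, 2, 2, 2, 2, 2, 2, 2, 1]; 23 cycles in total.
Σ(ℓ_i−1) = 125−23 = 102; sign = (−1)^102 = +1.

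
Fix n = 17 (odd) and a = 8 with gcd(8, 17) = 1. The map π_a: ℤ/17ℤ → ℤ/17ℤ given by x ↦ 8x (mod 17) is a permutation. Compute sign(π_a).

Orbit of 16 under x↦8x: [16, 9, 4, 15, 1, 8, 13]… (length divides ord_17(8)).
3 cycles of lengths [8, 8, 1].
With 3 cycles on 17 points, sign = (−1)^{17−3} = +1.
Check: (8/17) = +1 by Zolotarev.

+1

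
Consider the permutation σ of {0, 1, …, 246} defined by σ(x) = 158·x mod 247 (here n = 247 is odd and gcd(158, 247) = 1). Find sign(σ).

-1

Orbit of 218 under x↦158x: [218, 111, 1, 158, 17, 216, 42]… (length divides ord_247(158)).
Cycle type of π: 36×6 + 12 + 9×2 + 1; total 10 cycles.
sign(π) = (−1)^{n − #cycles} = (−1)^{247−10} = (−1)^237 = -1.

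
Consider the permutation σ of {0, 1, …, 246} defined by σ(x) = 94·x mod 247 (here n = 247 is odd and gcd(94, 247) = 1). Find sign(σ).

-1

Start at x=1: 1 → 94 → 191 → 170 → 172 → 113 → 1 (one orbit).
Cycle lengths of π_94 on ℤ/247ℤ: [6, 6, 6, 6, 6, 6, 6, 6, 6, 6, 6, 6, 6, 6, 6, 6, 6, 6, 6, 6, 6, 6, 6, 6, 6, 6, 6, 6, 6, 6, 6, 6, 6, 6, 6, 6, 3, 3, 3, 3, 2, 2, 2, 2, 2, 2, 2, 2, 2, 1]; 50 cycles in total.
50 cycles on 247: each ℓ→(−1)^(ℓ−1), product (−1)^197 = -1.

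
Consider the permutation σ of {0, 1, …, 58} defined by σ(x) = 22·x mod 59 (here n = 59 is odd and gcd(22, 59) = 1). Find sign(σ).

+1

Orbit of 41 under x↦22x: [41, 17, 20, 27, 4, 29, 48]… (length divides ord_59(22)).
3 cycles of lengths [29, 29, 1].
Σ(ℓ_i−1) = 59−3 = 56; sign = (−1)^56 = +1.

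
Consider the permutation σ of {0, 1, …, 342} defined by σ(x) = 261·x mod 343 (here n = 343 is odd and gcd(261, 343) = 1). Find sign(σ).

Start at x=232: 232 → 184 → 4 → 15 → 142 → 18 → 239 → … (one orbit).
The orbit structure of x ↦ 261x mod 343: 7 orbits of sizes [147, 147, 21, 21, 3, 3, 1].
With 7 cycles on 343 points, sign = (−1)^{343−7} = +1.

+1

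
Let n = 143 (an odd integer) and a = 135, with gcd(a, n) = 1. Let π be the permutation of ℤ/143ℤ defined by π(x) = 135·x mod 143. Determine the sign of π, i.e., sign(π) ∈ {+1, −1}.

-1

Start at x=31: 31 → 38 → 125 → 1 → 135 → 64 → 60 → … (one orbit).
π_135 has 12 disjoint cycles with lengths [20, 20, 20, 20, 20, 20, 5, 5, 4, 4, 4, 1] on {0,…,142}.
Σ(ℓ_i−1) = 143−12 = 131; sign = (−1)^131 = -1.
Via Zolotarev, sign(π_{135}) = (135|143) = -1.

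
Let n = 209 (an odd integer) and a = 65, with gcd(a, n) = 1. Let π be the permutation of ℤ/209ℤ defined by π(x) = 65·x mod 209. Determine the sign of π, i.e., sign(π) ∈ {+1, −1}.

Start at x=208: 208 → 144 → 164 → 1 → 65 → 45 → 208 (one orbit).
π_65 has 39 disjoint cycles with lengths [6, 6, 6, 6, 6, 6, 6, 6, 6, 6, 6, 6, 6, 6, 6, 6, 6, 6, 6, 6, 6, 6, 6, 6, 6, 6, 6, 6, 6, 6, 6, 6, 6, 2, 2, 2, 2, 2, 1] on {0,…,208}.
209 − 39 = 170 transpositions; sign(π) = (−1)^170 = +1.

+1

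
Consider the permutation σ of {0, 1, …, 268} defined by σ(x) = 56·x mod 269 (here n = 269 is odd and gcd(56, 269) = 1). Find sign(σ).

+1

Trace 232: π^k(232) = [232, 80, 176, 172, 217, 47, 211] for k=0..6.
The orbit structure of x ↦ 56x mod 269: 3 orbits of sizes [134, 134, 1].
Σ(ℓ_i−1) = 269−3 = 266; sign = (−1)^266 = +1.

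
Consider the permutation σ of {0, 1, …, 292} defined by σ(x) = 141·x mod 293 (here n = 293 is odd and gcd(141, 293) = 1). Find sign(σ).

Trace 135: π^k(135) = [135, 283, 55, 137, 272, 262, 24] for k=0..6.
Decompose π into cycles: lengths [73, 73, 73, 73, 1] (5 cycles, including the fixed point 0).
sign(π) = (−1)^{n − #cycles} = (−1)^{293−5} = (−1)^288 = +1.
Check: (141/293) = +1 by Zolotarev.

+1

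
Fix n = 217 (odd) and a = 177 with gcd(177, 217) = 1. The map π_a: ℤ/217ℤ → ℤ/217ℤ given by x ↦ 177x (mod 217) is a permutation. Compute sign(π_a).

Start at x=212: 212 → 200 → 29 → 142 → 179 → 1 → 177 → … (one orbit).
Cycle lengths of π_177 on ℤ/217ℤ: [30, 30, 30, 30, 30, 30, 30, 3, 3, 1]; 10 cycles in total.
sign(π) = (−1)^{n − #cycles} = (−1)^{217−10} = (−1)^207 = -1.

-1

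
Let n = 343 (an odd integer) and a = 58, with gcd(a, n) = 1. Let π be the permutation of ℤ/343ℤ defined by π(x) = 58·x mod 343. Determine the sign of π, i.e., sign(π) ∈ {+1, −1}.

+1

Trace 275: π^k(275) = [275, 172, 29, 310, 144, 120, 100] for k=0..6.
7 cycles of lengths [147, 147, 21, 21, 3, 3, 1].
With 7 cycles on 343 points, sign = (−1)^{343−7} = +1.
(58|343)_J = +1 (Zolotarev's lemma cross-check).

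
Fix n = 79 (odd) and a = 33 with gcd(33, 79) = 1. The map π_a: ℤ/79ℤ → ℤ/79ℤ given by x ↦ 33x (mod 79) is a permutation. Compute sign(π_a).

-1

Trace 8: π^k(8) = [8, 27, 22, 15, 21, 61, 38] for k=0..6.
4 cycles of lengths [26, 26, 26, 1].
n − c = 79 − 4 = 75; sign = (−1)^75 = -1.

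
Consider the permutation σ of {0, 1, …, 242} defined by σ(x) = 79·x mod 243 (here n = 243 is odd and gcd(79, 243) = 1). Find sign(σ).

+1

Orbit of 166 under x↦79x: [166, 235, 97, 130, 64, 196, 175]… (length divides ord_243(79)).
Decompose π into cycles: lengths [81, 81, 27, 27, 9, 9, 3, 3, 1, 1, 1] (11 cycles, including the fixed point 0).
n − c = 243 − 11 = 232; sign = (−1)^232 = +1.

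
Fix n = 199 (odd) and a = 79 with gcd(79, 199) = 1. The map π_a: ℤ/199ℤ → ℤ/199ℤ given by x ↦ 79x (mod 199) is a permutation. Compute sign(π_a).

Start at x=90: 90 → 145 → 112 → 92 → 104 → 57 → 125 → … (one orbit).
Cycle type of π: 99×2 + 1; total 3 cycles.
Σ(ℓ_i−1) = 199−3 = 196; sign = (−1)^196 = +1.
Check: (79/199) = +1 by Zolotarev.

+1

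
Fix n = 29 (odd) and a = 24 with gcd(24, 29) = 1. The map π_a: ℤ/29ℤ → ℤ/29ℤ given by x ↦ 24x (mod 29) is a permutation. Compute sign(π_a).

Orbit of 1 under x↦24x: [1, 24, 25, 20, 16, 7, 23]… (length divides ord_29(24)).
Cycle type of π: 7×4 + 1; total 5 cycles.
29 − 5 = 24 transpositions; sign(π) = (−1)^24 = +1.

+1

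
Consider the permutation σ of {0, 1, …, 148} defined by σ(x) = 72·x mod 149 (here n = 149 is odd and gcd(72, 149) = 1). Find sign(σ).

-1

Orbit of 144 under x↦72x: [144, 87, 6, 134, 112, 18, 104]… (length divides ord_149(72)).
π_72 has 2 disjoint cycles with lengths [148, 1] on {0,…,148}.
Σ(ℓ_i−1) = 149−2 = 147; sign = (−1)^147 = -1.
The Jacobi symbol (72|149) = -1 (Zolotarev) agrees.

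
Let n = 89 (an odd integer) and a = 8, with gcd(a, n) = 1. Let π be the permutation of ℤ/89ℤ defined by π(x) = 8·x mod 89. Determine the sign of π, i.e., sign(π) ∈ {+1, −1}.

+1

Trace 64: π^k(64) = [64, 67, 2, 16, 39, 45, 4] for k=0..6.
π_8 has 9 disjoint cycles with lengths [11, 11, 11, 11, 11, 11, 11, 11, 1] on {0,…,88}.
n − c = 89 − 9 = 80; sign = (−1)^80 = +1.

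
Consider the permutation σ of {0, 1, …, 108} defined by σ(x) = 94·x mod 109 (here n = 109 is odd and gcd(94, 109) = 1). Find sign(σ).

Trace 102: π^k(102) = [102, 105, 60, 81, 93, 22, 106] for k=0..6.
Cycle type of π: 54×2 + 1; total 3 cycles.
3 cycles on 109: each ℓ→(−1)^(ℓ−1), product (−1)^106 = +1.

+1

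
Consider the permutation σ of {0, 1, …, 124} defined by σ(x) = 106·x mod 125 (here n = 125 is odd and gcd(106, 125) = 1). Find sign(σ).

Orbit of 41 under x↦106x: [41, 96, 51, 31, 36, 66, 121]… (length divides ord_125(106)).
Cycle lengths of π_106 on ℤ/125ℤ: [25, 25, 25, 25, 5, 5, 5, 5, 1, 1, 1, 1, 1]; 13 cycles in total.
n − c = 125 − 13 = 112; sign = (−1)^112 = +1.

+1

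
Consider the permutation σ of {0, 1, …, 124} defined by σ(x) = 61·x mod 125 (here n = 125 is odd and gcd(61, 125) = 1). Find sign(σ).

Trace 26: π^k(26) = [26, 86, 121, 6, 116, 76, 11] for k=0..6.
Cycle type of π: 25×4 + 5×4 + 1×5; total 13 cycles.
n − c = 125 − 13 = 112; sign = (−1)^112 = +1.
Check: (61/125) = +1 by Zolotarev.

+1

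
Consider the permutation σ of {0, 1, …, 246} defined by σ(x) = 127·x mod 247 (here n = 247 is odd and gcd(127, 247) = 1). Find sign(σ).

-1

Orbit of 74 under x↦127x: [74, 12, 42, 147, 144, 10, 35]… (length divides ord_247(127)).
π_127 has 16 disjoint cycles with lengths [18, 18, 18, 18, 18, 18, 18, 18, 18, 18, 18, 18, 18, 6, 6, 1] on {0,…,246}.
16 cycles on 247: each ℓ→(−1)^(ℓ−1), product (−1)^231 = -1.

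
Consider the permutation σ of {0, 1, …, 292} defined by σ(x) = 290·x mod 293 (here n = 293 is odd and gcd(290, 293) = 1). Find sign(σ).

-1

Orbit of 271 under x↦290x: [271, 66, 95, 8, 269, 72, 77]… (length divides ord_293(290)).
The orbit structure of x ↦ 290x mod 293: 2 orbits of sizes [292, 1].
n − c = 293 − 2 = 291; sign = (−1)^291 = -1.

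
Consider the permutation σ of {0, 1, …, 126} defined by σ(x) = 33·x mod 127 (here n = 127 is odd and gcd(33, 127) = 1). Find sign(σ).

-1

Orbit of 25 under x↦33x: [25, 63, 47, 27, 2, 66, 19]… (length divides ord_127(33)).
Cycle lengths of π_33 on ℤ/127ℤ: [42, 42, 42, 1]; 4 cycles in total.
Σ(ℓ_i−1) = 127−4 = 123; sign = (−1)^123 = -1.
The Jacobi symbol (33|127) = -1 (Zolotarev) agrees.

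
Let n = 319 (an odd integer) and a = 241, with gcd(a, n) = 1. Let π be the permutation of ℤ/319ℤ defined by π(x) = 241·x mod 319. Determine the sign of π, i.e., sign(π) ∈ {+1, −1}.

Trace 1: π^k(1) = [1, 241, 23, 120, 210, 208, 45] for k=0..6.
Cycle lengths of π_241 on ℤ/319ℤ: [14, 14, 14, 14, 14, 14, 14, 14, 14, 14, 14, 14, 14, 14, 14, 14, 14, 14, 14, 14, 14, 14, 2, 2, 2, 2, 2, 1]; 28 cycles in total.
With 28 cycles on 319 points, sign = (−1)^{319−28} = -1.

-1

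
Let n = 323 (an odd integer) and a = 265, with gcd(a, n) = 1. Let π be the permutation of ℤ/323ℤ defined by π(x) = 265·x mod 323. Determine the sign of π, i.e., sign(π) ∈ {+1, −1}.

Trace 1: π^k(1) = [1, 265, 134, 303, 191, 227, 77] for k=0..6.
Cycle type of π: 16×19 + 2×9 + 1; total 29 cycles.
323 − 29 = 294 transpositions; sign(π) = (−1)^294 = +1.

+1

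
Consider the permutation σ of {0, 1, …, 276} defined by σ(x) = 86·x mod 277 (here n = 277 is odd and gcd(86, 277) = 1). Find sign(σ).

+1

Trace 70: π^k(70) = [70, 203, 7, 48, 250, 171, 25] for k=0..6.
Cycle type of π: 138×2 + 1; total 3 cycles.
277 − 3 = 274 transpositions; sign(π) = (−1)^274 = +1.
The Jacobi symbol (86|277) = +1 (Zolotarev) agrees.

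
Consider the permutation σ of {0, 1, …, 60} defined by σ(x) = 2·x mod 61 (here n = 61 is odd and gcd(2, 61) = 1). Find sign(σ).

Start at x=18: 18 → 36 → 11 → 22 → 44 → 27 → 54 → … (one orbit).
2 cycles of lengths [60, 1].
sign(π) = (−1)^{n − #cycles} = (−1)^{61−2} = (−1)^59 = -1.

-1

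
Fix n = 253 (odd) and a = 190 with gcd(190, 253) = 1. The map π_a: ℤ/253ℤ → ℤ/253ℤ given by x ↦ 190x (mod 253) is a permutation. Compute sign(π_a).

+1

Start at x=78: 78 → 146 → 163 → 104 → 26 → 133 → 223 → … (one orbit).
The orbit structure of x ↦ 190x mod 253: 9 orbits of sizes [55, 55, 55, 55, 11, 11, 5, 5, 1].
9 cycles on 253: each ℓ→(−1)^(ℓ−1), product (−1)^244 = +1.
(190|253)_J = +1 (Zolotarev's lemma cross-check).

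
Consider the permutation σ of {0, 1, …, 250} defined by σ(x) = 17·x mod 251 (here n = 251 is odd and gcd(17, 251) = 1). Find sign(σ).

Orbit of 198 under x↦17x: [198, 103, 245, 149, 23, 140, 121]… (length divides ord_251(17)).
Decompose π into cycles: lengths [125, 125, 1] (3 cycles, including the fixed point 0).
With 3 cycles on 251 points, sign = (−1)^{251−3} = +1.
The Jacobi symbol (17|251) = +1 (Zolotarev) agrees.

+1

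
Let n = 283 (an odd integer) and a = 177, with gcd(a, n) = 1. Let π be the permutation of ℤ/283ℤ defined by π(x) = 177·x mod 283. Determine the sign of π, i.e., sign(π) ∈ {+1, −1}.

Start at x=4: 4 → 142 → 230 → 241 → 207 → 132 → 158 → … (one orbit).
4 cycles of lengths [94, 94, 94, 1].
sign(π) = (−1)^{n − #cycles} = (−1)^{283−4} = (−1)^279 = -1.
Via Zolotarev, sign(π_{177}) = (177|283) = -1.

-1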